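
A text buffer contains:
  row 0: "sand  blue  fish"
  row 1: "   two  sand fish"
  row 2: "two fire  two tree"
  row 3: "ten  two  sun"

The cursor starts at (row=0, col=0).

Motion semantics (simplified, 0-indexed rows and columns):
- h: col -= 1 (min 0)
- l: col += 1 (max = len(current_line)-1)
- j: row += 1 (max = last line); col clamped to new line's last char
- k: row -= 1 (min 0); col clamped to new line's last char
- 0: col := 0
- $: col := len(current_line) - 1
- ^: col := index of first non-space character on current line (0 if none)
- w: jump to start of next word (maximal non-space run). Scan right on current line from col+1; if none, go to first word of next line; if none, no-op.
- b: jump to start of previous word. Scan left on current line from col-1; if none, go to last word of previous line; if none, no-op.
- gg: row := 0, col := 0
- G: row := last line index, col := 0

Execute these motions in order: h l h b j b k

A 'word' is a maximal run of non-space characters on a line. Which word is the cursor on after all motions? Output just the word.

Answer: fish

Derivation:
After 1 (h): row=0 col=0 char='s'
After 2 (l): row=0 col=1 char='a'
After 3 (h): row=0 col=0 char='s'
After 4 (b): row=0 col=0 char='s'
After 5 (j): row=1 col=0 char='_'
After 6 (b): row=0 col=12 char='f'
After 7 (k): row=0 col=12 char='f'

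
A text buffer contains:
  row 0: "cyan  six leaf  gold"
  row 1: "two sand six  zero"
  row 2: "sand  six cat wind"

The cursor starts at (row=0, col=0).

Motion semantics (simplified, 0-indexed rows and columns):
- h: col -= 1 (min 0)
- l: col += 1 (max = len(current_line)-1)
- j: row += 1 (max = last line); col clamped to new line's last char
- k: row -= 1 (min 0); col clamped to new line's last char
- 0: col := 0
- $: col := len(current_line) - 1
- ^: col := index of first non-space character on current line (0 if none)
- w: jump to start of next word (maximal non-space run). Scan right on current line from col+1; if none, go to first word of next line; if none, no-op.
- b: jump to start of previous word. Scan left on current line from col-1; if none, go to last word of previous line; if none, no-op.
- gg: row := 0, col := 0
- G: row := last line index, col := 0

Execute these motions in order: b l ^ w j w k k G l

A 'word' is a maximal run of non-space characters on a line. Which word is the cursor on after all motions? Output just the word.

Answer: sand

Derivation:
After 1 (b): row=0 col=0 char='c'
After 2 (l): row=0 col=1 char='y'
After 3 (^): row=0 col=0 char='c'
After 4 (w): row=0 col=6 char='s'
After 5 (j): row=1 col=6 char='n'
After 6 (w): row=1 col=9 char='s'
After 7 (k): row=0 col=9 char='_'
After 8 (k): row=0 col=9 char='_'
After 9 (G): row=2 col=0 char='s'
After 10 (l): row=2 col=1 char='a'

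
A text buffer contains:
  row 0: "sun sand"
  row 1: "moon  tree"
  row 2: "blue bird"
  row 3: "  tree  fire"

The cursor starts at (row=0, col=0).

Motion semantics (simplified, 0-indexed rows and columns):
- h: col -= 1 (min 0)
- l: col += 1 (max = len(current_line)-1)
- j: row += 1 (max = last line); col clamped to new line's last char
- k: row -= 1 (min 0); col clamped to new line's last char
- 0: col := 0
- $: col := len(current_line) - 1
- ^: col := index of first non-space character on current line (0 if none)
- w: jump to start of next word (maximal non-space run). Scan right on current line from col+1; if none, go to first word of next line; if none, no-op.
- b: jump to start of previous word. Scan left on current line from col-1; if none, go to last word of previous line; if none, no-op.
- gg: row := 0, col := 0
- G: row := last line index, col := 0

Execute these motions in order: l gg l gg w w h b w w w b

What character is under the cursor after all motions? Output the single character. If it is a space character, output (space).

Answer: t

Derivation:
After 1 (l): row=0 col=1 char='u'
After 2 (gg): row=0 col=0 char='s'
After 3 (l): row=0 col=1 char='u'
After 4 (gg): row=0 col=0 char='s'
After 5 (w): row=0 col=4 char='s'
After 6 (w): row=1 col=0 char='m'
After 7 (h): row=1 col=0 char='m'
After 8 (b): row=0 col=4 char='s'
After 9 (w): row=1 col=0 char='m'
After 10 (w): row=1 col=6 char='t'
After 11 (w): row=2 col=0 char='b'
After 12 (b): row=1 col=6 char='t'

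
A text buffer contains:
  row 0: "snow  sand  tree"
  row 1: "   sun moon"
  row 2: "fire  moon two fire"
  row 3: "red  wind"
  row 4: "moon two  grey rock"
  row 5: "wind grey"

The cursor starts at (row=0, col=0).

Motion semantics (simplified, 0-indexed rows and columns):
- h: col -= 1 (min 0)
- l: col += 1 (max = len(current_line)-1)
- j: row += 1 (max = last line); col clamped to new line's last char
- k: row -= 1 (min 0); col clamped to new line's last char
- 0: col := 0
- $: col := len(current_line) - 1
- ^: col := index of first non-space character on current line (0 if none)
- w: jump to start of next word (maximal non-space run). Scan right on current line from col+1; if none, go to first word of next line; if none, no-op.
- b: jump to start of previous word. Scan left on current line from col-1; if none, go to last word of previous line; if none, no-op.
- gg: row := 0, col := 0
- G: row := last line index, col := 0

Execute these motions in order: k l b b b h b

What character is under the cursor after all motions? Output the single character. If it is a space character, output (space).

Answer: s

Derivation:
After 1 (k): row=0 col=0 char='s'
After 2 (l): row=0 col=1 char='n'
After 3 (b): row=0 col=0 char='s'
After 4 (b): row=0 col=0 char='s'
After 5 (b): row=0 col=0 char='s'
After 6 (h): row=0 col=0 char='s'
After 7 (b): row=0 col=0 char='s'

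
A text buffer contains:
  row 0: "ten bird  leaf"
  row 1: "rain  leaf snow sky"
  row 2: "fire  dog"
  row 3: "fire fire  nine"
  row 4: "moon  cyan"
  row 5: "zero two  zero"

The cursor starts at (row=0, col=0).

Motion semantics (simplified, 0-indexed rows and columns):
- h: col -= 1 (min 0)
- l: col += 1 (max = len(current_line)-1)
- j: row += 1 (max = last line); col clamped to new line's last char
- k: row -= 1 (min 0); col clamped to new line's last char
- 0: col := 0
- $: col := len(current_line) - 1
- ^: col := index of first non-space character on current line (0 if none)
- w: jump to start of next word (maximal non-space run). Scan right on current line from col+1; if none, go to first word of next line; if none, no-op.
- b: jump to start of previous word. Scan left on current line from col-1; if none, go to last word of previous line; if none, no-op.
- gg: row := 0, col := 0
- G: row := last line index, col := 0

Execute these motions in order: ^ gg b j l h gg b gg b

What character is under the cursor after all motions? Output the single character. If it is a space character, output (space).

Answer: t

Derivation:
After 1 (^): row=0 col=0 char='t'
After 2 (gg): row=0 col=0 char='t'
After 3 (b): row=0 col=0 char='t'
After 4 (j): row=1 col=0 char='r'
After 5 (l): row=1 col=1 char='a'
After 6 (h): row=1 col=0 char='r'
After 7 (gg): row=0 col=0 char='t'
After 8 (b): row=0 col=0 char='t'
After 9 (gg): row=0 col=0 char='t'
After 10 (b): row=0 col=0 char='t'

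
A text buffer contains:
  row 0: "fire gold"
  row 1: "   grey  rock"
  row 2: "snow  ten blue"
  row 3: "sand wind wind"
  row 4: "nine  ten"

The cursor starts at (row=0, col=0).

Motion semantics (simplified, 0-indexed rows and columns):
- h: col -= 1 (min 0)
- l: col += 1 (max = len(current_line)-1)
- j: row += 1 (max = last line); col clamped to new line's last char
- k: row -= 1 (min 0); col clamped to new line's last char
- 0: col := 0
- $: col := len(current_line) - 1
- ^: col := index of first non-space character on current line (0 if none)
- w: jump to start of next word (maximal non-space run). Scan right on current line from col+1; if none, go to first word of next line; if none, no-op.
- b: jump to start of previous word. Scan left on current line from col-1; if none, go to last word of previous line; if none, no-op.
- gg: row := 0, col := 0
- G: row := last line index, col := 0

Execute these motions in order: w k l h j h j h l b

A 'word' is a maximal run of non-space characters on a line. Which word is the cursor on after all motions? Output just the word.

Answer: snow

Derivation:
After 1 (w): row=0 col=5 char='g'
After 2 (k): row=0 col=5 char='g'
After 3 (l): row=0 col=6 char='o'
After 4 (h): row=0 col=5 char='g'
After 5 (j): row=1 col=5 char='e'
After 6 (h): row=1 col=4 char='r'
After 7 (j): row=2 col=4 char='_'
After 8 (h): row=2 col=3 char='w'
After 9 (l): row=2 col=4 char='_'
After 10 (b): row=2 col=0 char='s'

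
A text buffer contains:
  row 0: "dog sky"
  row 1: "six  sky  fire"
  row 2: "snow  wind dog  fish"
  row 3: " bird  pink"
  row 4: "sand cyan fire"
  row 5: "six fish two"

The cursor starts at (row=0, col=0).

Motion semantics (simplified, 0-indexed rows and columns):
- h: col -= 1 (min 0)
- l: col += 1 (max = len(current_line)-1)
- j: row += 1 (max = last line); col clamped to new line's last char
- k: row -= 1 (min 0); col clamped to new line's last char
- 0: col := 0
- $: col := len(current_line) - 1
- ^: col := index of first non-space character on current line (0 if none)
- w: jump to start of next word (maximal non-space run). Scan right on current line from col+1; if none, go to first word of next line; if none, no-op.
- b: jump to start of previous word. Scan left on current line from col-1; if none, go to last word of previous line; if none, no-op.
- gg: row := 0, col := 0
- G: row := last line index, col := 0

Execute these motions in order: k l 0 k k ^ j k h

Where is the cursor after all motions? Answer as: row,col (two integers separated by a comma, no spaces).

After 1 (k): row=0 col=0 char='d'
After 2 (l): row=0 col=1 char='o'
After 3 (0): row=0 col=0 char='d'
After 4 (k): row=0 col=0 char='d'
After 5 (k): row=0 col=0 char='d'
After 6 (^): row=0 col=0 char='d'
After 7 (j): row=1 col=0 char='s'
After 8 (k): row=0 col=0 char='d'
After 9 (h): row=0 col=0 char='d'

Answer: 0,0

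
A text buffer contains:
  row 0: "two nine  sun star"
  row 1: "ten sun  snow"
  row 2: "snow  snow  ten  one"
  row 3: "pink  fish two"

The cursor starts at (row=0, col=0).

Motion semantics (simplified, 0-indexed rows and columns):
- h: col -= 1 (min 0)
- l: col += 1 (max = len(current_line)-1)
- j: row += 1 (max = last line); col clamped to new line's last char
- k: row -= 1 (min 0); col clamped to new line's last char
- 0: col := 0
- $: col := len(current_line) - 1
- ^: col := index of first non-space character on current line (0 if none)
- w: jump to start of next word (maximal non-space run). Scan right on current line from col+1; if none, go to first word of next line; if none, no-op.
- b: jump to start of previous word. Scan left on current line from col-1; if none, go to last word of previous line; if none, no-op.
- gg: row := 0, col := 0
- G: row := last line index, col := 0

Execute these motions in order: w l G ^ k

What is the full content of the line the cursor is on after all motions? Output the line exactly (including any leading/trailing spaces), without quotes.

Answer: snow  snow  ten  one

Derivation:
After 1 (w): row=0 col=4 char='n'
After 2 (l): row=0 col=5 char='i'
After 3 (G): row=3 col=0 char='p'
After 4 (^): row=3 col=0 char='p'
After 5 (k): row=2 col=0 char='s'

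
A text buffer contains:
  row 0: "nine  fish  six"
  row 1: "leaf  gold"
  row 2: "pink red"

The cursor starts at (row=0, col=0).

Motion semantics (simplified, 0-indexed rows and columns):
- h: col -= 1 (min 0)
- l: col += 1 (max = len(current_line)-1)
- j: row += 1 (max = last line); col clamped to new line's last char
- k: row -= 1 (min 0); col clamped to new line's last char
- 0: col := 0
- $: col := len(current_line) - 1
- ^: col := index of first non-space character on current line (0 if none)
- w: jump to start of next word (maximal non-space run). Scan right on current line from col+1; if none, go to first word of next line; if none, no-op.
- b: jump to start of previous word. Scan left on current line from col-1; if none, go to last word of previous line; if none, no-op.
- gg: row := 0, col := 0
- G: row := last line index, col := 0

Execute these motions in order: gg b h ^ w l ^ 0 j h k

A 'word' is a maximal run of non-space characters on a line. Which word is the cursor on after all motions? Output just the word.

After 1 (gg): row=0 col=0 char='n'
After 2 (b): row=0 col=0 char='n'
After 3 (h): row=0 col=0 char='n'
After 4 (^): row=0 col=0 char='n'
After 5 (w): row=0 col=6 char='f'
After 6 (l): row=0 col=7 char='i'
After 7 (^): row=0 col=0 char='n'
After 8 (0): row=0 col=0 char='n'
After 9 (j): row=1 col=0 char='l'
After 10 (h): row=1 col=0 char='l'
After 11 (k): row=0 col=0 char='n'

Answer: nine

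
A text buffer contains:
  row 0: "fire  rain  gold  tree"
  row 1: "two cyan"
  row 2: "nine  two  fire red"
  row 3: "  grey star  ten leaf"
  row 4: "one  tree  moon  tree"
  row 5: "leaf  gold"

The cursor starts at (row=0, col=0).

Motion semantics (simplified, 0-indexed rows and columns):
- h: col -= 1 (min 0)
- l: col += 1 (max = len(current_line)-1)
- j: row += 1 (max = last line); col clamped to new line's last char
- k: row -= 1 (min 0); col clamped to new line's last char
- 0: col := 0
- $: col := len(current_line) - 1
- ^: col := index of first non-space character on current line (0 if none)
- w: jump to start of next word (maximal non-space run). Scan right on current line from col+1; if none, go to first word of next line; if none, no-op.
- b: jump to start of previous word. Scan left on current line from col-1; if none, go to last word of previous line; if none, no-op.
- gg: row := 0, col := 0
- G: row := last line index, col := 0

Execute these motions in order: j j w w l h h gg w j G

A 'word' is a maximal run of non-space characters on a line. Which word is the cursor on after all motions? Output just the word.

After 1 (j): row=1 col=0 char='t'
After 2 (j): row=2 col=0 char='n'
After 3 (w): row=2 col=6 char='t'
After 4 (w): row=2 col=11 char='f'
After 5 (l): row=2 col=12 char='i'
After 6 (h): row=2 col=11 char='f'
After 7 (h): row=2 col=10 char='_'
After 8 (gg): row=0 col=0 char='f'
After 9 (w): row=0 col=6 char='r'
After 10 (j): row=1 col=6 char='a'
After 11 (G): row=5 col=0 char='l'

Answer: leaf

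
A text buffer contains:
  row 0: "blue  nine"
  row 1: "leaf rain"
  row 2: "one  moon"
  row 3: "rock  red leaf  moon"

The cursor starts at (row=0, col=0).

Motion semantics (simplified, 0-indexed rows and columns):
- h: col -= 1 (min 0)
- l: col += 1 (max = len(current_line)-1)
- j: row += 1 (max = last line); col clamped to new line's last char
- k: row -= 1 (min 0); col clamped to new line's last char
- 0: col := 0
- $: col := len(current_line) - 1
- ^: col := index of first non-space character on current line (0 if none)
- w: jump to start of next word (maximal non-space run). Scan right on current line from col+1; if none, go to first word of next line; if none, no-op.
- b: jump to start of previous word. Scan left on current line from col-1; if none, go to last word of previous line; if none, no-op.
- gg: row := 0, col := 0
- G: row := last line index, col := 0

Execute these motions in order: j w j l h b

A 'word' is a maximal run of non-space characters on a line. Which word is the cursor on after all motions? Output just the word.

Answer: one

Derivation:
After 1 (j): row=1 col=0 char='l'
After 2 (w): row=1 col=5 char='r'
After 3 (j): row=2 col=5 char='m'
After 4 (l): row=2 col=6 char='o'
After 5 (h): row=2 col=5 char='m'
After 6 (b): row=2 col=0 char='o'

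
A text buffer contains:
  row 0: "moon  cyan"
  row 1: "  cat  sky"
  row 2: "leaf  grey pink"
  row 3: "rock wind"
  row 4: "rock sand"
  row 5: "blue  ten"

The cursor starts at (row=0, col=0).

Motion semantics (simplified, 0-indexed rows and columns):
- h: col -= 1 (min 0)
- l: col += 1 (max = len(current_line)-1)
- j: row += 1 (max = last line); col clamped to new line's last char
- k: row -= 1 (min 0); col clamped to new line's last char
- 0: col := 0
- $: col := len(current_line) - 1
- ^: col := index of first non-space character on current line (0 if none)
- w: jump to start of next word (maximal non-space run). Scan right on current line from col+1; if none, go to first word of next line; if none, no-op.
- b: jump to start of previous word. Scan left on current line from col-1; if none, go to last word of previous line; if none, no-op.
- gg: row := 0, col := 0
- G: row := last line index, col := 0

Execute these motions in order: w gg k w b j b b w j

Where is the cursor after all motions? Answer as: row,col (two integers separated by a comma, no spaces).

After 1 (w): row=0 col=6 char='c'
After 2 (gg): row=0 col=0 char='m'
After 3 (k): row=0 col=0 char='m'
After 4 (w): row=0 col=6 char='c'
After 5 (b): row=0 col=0 char='m'
After 6 (j): row=1 col=0 char='_'
After 7 (b): row=0 col=6 char='c'
After 8 (b): row=0 col=0 char='m'
After 9 (w): row=0 col=6 char='c'
After 10 (j): row=1 col=6 char='_'

Answer: 1,6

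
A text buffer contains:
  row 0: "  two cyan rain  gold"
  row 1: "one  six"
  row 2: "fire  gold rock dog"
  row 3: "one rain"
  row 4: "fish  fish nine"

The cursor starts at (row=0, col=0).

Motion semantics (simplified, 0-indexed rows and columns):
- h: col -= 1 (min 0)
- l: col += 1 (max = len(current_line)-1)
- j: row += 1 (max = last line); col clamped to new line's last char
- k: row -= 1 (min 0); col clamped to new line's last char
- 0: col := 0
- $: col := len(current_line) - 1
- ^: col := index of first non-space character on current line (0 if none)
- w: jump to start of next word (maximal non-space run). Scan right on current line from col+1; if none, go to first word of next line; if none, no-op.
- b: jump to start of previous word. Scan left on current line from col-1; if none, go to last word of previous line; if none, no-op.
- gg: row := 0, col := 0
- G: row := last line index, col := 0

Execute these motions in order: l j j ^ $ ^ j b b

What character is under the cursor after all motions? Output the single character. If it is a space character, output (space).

Answer: r

Derivation:
After 1 (l): row=0 col=1 char='_'
After 2 (j): row=1 col=1 char='n'
After 3 (j): row=2 col=1 char='i'
After 4 (^): row=2 col=0 char='f'
After 5 ($): row=2 col=18 char='g'
After 6 (^): row=2 col=0 char='f'
After 7 (j): row=3 col=0 char='o'
After 8 (b): row=2 col=16 char='d'
After 9 (b): row=2 col=11 char='r'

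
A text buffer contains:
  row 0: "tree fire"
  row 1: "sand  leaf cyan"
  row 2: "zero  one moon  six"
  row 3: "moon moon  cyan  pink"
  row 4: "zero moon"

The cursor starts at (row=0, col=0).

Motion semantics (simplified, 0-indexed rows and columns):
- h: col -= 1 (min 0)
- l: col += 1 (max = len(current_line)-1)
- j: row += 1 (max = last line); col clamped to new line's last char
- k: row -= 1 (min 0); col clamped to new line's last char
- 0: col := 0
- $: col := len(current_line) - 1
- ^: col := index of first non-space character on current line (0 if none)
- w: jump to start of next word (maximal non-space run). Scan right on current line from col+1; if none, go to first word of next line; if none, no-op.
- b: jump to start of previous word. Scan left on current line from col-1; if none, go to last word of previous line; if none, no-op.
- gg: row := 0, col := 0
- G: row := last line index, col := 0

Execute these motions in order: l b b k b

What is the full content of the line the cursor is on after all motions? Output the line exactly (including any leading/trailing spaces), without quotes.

After 1 (l): row=0 col=1 char='r'
After 2 (b): row=0 col=0 char='t'
After 3 (b): row=0 col=0 char='t'
After 4 (k): row=0 col=0 char='t'
After 5 (b): row=0 col=0 char='t'

Answer: tree fire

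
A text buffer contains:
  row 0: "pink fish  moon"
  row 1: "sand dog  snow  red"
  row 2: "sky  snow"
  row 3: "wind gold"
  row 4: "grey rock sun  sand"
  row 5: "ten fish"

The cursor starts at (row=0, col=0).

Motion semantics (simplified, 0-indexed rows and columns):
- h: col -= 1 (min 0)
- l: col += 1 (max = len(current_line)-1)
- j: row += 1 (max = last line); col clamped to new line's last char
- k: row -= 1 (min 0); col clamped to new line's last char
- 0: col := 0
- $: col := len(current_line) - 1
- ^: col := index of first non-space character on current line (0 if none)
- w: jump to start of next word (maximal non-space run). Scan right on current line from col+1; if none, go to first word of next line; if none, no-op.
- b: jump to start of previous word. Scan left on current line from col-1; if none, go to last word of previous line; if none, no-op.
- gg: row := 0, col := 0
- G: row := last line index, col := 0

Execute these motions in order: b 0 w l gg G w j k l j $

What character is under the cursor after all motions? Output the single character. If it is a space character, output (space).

Answer: h

Derivation:
After 1 (b): row=0 col=0 char='p'
After 2 (0): row=0 col=0 char='p'
After 3 (w): row=0 col=5 char='f'
After 4 (l): row=0 col=6 char='i'
After 5 (gg): row=0 col=0 char='p'
After 6 (G): row=5 col=0 char='t'
After 7 (w): row=5 col=4 char='f'
After 8 (j): row=5 col=4 char='f'
After 9 (k): row=4 col=4 char='_'
After 10 (l): row=4 col=5 char='r'
After 11 (j): row=5 col=5 char='i'
After 12 ($): row=5 col=7 char='h'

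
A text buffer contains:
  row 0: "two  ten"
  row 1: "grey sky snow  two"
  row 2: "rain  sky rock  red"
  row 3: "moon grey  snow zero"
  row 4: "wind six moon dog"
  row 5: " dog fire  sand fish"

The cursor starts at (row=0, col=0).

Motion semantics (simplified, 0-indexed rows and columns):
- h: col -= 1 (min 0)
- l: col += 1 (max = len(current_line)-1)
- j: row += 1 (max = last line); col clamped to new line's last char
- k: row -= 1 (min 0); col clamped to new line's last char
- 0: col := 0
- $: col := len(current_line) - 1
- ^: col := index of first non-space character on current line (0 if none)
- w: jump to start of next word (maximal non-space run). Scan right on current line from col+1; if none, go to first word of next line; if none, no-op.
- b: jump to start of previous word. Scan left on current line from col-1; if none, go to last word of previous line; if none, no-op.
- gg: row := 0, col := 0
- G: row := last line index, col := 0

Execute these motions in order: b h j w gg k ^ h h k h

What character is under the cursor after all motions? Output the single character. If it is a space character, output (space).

Answer: t

Derivation:
After 1 (b): row=0 col=0 char='t'
After 2 (h): row=0 col=0 char='t'
After 3 (j): row=1 col=0 char='g'
After 4 (w): row=1 col=5 char='s'
After 5 (gg): row=0 col=0 char='t'
After 6 (k): row=0 col=0 char='t'
After 7 (^): row=0 col=0 char='t'
After 8 (h): row=0 col=0 char='t'
After 9 (h): row=0 col=0 char='t'
After 10 (k): row=0 col=0 char='t'
After 11 (h): row=0 col=0 char='t'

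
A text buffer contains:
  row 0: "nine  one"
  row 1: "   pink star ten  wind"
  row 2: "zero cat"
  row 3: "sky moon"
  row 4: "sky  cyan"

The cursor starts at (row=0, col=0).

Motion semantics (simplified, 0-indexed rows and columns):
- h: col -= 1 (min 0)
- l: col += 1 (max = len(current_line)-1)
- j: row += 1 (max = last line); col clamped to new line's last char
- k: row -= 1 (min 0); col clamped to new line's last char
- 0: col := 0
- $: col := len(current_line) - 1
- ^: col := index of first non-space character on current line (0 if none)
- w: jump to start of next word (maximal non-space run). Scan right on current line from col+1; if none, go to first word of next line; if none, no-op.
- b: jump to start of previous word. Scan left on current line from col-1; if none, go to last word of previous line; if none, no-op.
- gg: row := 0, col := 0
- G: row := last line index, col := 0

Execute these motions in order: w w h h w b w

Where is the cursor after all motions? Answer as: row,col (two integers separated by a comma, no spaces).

Answer: 1,3

Derivation:
After 1 (w): row=0 col=6 char='o'
After 2 (w): row=1 col=3 char='p'
After 3 (h): row=1 col=2 char='_'
After 4 (h): row=1 col=1 char='_'
After 5 (w): row=1 col=3 char='p'
After 6 (b): row=0 col=6 char='o'
After 7 (w): row=1 col=3 char='p'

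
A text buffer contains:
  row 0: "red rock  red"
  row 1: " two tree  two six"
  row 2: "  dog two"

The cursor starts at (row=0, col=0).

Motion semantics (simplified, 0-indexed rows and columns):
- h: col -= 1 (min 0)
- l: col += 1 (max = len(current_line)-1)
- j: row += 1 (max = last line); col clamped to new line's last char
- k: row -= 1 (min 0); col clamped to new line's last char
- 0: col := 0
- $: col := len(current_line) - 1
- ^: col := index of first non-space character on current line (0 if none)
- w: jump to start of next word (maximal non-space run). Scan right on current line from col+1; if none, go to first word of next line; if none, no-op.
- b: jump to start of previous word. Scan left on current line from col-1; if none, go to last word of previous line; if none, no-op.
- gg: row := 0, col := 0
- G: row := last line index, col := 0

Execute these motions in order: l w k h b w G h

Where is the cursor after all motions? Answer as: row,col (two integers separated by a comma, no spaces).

Answer: 2,0

Derivation:
After 1 (l): row=0 col=1 char='e'
After 2 (w): row=0 col=4 char='r'
After 3 (k): row=0 col=4 char='r'
After 4 (h): row=0 col=3 char='_'
After 5 (b): row=0 col=0 char='r'
After 6 (w): row=0 col=4 char='r'
After 7 (G): row=2 col=0 char='_'
After 8 (h): row=2 col=0 char='_'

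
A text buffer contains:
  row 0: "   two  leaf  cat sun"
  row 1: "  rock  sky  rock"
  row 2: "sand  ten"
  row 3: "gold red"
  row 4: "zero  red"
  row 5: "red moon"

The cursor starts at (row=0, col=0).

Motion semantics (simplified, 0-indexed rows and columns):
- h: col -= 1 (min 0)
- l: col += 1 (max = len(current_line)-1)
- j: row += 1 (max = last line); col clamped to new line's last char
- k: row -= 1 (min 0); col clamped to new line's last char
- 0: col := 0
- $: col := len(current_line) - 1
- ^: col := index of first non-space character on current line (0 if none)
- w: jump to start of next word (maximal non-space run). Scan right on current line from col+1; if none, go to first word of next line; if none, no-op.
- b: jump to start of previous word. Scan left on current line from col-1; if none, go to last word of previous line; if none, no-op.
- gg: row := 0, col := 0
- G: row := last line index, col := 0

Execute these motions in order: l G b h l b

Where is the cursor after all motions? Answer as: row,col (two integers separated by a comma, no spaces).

Answer: 4,0

Derivation:
After 1 (l): row=0 col=1 char='_'
After 2 (G): row=5 col=0 char='r'
After 3 (b): row=4 col=6 char='r'
After 4 (h): row=4 col=5 char='_'
After 5 (l): row=4 col=6 char='r'
After 6 (b): row=4 col=0 char='z'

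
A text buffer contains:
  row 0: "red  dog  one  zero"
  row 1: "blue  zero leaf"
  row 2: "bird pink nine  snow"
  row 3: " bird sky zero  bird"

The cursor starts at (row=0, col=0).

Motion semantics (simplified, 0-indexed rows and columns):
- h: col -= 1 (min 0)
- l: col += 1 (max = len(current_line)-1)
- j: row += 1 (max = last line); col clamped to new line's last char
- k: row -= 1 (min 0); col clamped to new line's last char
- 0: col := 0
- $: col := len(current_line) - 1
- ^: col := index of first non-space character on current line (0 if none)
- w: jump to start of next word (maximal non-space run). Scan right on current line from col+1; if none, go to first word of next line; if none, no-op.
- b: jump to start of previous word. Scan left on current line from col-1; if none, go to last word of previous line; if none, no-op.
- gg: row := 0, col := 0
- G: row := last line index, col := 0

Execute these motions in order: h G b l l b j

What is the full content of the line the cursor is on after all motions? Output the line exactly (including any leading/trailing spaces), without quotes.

After 1 (h): row=0 col=0 char='r'
After 2 (G): row=3 col=0 char='_'
After 3 (b): row=2 col=16 char='s'
After 4 (l): row=2 col=17 char='n'
After 5 (l): row=2 col=18 char='o'
After 6 (b): row=2 col=16 char='s'
After 7 (j): row=3 col=16 char='b'

Answer:  bird sky zero  bird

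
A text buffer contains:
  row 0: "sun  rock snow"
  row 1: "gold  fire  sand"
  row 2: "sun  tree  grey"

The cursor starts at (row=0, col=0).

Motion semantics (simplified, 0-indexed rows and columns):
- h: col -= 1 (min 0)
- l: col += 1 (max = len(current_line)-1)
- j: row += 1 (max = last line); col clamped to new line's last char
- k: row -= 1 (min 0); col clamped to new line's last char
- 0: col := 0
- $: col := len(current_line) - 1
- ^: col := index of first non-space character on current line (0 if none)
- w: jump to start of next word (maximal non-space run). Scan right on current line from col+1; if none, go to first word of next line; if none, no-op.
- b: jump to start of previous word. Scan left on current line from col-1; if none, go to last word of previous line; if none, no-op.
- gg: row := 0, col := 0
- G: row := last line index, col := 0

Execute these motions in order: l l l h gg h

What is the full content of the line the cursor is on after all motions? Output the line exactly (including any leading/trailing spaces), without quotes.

After 1 (l): row=0 col=1 char='u'
After 2 (l): row=0 col=2 char='n'
After 3 (l): row=0 col=3 char='_'
After 4 (h): row=0 col=2 char='n'
After 5 (gg): row=0 col=0 char='s'
After 6 (h): row=0 col=0 char='s'

Answer: sun  rock snow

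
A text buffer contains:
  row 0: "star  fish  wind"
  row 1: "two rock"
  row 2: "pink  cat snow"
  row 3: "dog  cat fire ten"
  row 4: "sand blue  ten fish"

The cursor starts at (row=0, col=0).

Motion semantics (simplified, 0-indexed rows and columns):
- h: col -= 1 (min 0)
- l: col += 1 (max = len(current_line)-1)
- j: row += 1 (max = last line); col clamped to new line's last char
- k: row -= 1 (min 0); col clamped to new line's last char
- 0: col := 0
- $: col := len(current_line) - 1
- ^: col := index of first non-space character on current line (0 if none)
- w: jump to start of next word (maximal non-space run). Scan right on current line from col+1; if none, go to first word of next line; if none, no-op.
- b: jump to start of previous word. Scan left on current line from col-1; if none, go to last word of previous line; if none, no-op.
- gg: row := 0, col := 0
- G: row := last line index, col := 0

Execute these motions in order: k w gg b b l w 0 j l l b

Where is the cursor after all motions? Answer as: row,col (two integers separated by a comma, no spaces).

Answer: 1,0

Derivation:
After 1 (k): row=0 col=0 char='s'
After 2 (w): row=0 col=6 char='f'
After 3 (gg): row=0 col=0 char='s'
After 4 (b): row=0 col=0 char='s'
After 5 (b): row=0 col=0 char='s'
After 6 (l): row=0 col=1 char='t'
After 7 (w): row=0 col=6 char='f'
After 8 (0): row=0 col=0 char='s'
After 9 (j): row=1 col=0 char='t'
After 10 (l): row=1 col=1 char='w'
After 11 (l): row=1 col=2 char='o'
After 12 (b): row=1 col=0 char='t'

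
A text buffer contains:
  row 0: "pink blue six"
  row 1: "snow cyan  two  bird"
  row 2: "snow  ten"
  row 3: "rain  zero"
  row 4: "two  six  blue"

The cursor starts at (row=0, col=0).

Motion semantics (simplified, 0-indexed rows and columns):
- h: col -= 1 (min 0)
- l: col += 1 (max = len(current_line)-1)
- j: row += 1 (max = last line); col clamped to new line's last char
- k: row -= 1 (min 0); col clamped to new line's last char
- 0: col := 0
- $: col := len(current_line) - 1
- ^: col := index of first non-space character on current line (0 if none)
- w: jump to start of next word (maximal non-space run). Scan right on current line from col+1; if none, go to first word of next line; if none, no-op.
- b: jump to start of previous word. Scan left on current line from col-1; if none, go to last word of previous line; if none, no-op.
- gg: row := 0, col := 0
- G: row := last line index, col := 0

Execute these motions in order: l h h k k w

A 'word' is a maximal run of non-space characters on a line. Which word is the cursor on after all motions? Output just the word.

Answer: blue

Derivation:
After 1 (l): row=0 col=1 char='i'
After 2 (h): row=0 col=0 char='p'
After 3 (h): row=0 col=0 char='p'
After 4 (k): row=0 col=0 char='p'
After 5 (k): row=0 col=0 char='p'
After 6 (w): row=0 col=5 char='b'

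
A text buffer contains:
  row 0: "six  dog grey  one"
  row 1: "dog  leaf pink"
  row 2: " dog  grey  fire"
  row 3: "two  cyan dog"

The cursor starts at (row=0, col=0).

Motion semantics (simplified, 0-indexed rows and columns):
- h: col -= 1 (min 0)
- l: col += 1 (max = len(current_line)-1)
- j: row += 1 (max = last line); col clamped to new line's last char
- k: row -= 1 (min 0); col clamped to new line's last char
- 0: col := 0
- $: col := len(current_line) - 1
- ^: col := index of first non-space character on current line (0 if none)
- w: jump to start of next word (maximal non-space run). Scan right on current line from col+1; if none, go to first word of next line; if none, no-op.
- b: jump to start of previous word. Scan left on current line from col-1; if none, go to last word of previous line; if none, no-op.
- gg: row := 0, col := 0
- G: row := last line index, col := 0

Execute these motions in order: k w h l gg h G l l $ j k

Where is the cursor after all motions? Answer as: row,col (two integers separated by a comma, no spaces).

After 1 (k): row=0 col=0 char='s'
After 2 (w): row=0 col=5 char='d'
After 3 (h): row=0 col=4 char='_'
After 4 (l): row=0 col=5 char='d'
After 5 (gg): row=0 col=0 char='s'
After 6 (h): row=0 col=0 char='s'
After 7 (G): row=3 col=0 char='t'
After 8 (l): row=3 col=1 char='w'
After 9 (l): row=3 col=2 char='o'
After 10 ($): row=3 col=12 char='g'
After 11 (j): row=3 col=12 char='g'
After 12 (k): row=2 col=12 char='f'

Answer: 2,12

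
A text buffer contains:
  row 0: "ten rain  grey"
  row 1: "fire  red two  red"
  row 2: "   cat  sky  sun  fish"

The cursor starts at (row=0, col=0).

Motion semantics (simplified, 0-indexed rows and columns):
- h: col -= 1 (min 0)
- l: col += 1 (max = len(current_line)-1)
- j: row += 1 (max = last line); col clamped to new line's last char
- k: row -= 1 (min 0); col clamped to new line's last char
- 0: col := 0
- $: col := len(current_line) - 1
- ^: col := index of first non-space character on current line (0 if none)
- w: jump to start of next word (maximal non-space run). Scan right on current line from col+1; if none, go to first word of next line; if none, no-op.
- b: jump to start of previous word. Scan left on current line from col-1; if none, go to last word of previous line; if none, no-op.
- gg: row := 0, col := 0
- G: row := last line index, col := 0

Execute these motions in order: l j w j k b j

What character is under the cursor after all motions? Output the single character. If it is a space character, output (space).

After 1 (l): row=0 col=1 char='e'
After 2 (j): row=1 col=1 char='i'
After 3 (w): row=1 col=6 char='r'
After 4 (j): row=2 col=6 char='_'
After 5 (k): row=1 col=6 char='r'
After 6 (b): row=1 col=0 char='f'
After 7 (j): row=2 col=0 char='_'

Answer: (space)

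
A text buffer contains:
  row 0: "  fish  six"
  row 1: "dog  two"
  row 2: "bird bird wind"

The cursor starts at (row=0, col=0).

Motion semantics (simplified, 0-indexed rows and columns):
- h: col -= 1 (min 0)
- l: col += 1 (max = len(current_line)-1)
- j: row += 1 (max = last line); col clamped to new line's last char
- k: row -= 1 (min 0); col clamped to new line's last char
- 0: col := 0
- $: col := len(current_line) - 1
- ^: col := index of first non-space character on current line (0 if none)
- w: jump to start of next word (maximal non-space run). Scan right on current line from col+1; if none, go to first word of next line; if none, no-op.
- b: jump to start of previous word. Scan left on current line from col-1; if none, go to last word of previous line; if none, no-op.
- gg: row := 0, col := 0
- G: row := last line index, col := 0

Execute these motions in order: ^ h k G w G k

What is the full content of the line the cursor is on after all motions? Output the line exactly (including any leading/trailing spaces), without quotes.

After 1 (^): row=0 col=2 char='f'
After 2 (h): row=0 col=1 char='_'
After 3 (k): row=0 col=1 char='_'
After 4 (G): row=2 col=0 char='b'
After 5 (w): row=2 col=5 char='b'
After 6 (G): row=2 col=0 char='b'
After 7 (k): row=1 col=0 char='d'

Answer: dog  two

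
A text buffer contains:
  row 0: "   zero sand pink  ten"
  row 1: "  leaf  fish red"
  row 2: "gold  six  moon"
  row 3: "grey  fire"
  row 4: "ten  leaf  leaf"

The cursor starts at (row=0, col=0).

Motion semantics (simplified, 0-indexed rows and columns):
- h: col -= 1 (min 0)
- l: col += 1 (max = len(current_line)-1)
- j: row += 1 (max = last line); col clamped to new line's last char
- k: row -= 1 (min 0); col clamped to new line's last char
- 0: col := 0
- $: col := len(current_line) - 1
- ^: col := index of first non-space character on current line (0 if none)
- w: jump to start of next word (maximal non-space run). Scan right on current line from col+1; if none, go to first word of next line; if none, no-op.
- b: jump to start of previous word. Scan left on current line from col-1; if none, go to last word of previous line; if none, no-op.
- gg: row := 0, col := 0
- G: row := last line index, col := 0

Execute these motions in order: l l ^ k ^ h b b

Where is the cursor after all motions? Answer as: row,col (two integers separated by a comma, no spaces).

Answer: 0,2

Derivation:
After 1 (l): row=0 col=1 char='_'
After 2 (l): row=0 col=2 char='_'
After 3 (^): row=0 col=3 char='z'
After 4 (k): row=0 col=3 char='z'
After 5 (^): row=0 col=3 char='z'
After 6 (h): row=0 col=2 char='_'
After 7 (b): row=0 col=2 char='_'
After 8 (b): row=0 col=2 char='_'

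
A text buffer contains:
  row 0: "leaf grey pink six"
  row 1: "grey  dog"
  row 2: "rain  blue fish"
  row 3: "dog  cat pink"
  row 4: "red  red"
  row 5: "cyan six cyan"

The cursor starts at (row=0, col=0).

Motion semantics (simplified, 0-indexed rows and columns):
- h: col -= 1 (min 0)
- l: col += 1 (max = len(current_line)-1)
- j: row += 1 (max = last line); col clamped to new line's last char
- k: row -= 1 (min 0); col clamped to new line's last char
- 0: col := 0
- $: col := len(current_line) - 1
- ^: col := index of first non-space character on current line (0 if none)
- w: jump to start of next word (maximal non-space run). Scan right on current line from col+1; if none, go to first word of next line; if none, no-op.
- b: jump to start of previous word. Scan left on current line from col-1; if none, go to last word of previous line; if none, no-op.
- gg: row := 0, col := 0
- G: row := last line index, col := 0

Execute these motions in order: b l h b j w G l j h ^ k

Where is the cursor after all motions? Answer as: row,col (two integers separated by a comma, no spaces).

Answer: 4,0

Derivation:
After 1 (b): row=0 col=0 char='l'
After 2 (l): row=0 col=1 char='e'
After 3 (h): row=0 col=0 char='l'
After 4 (b): row=0 col=0 char='l'
After 5 (j): row=1 col=0 char='g'
After 6 (w): row=1 col=6 char='d'
After 7 (G): row=5 col=0 char='c'
After 8 (l): row=5 col=1 char='y'
After 9 (j): row=5 col=1 char='y'
After 10 (h): row=5 col=0 char='c'
After 11 (^): row=5 col=0 char='c'
After 12 (k): row=4 col=0 char='r'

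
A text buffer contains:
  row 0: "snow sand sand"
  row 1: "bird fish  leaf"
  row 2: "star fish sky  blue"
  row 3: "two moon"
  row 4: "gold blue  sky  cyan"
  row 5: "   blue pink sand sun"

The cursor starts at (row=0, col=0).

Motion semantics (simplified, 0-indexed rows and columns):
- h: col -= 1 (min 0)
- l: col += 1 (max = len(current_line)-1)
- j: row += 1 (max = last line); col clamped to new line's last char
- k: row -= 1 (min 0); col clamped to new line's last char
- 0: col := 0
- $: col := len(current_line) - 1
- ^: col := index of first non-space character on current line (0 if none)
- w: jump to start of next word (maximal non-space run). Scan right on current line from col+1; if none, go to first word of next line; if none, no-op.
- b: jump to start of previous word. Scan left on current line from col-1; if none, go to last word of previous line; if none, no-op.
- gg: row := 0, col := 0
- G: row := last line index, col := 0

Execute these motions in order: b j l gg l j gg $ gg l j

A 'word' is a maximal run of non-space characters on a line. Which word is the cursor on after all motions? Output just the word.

Answer: bird

Derivation:
After 1 (b): row=0 col=0 char='s'
After 2 (j): row=1 col=0 char='b'
After 3 (l): row=1 col=1 char='i'
After 4 (gg): row=0 col=0 char='s'
After 5 (l): row=0 col=1 char='n'
After 6 (j): row=1 col=1 char='i'
After 7 (gg): row=0 col=0 char='s'
After 8 ($): row=0 col=13 char='d'
After 9 (gg): row=0 col=0 char='s'
After 10 (l): row=0 col=1 char='n'
After 11 (j): row=1 col=1 char='i'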